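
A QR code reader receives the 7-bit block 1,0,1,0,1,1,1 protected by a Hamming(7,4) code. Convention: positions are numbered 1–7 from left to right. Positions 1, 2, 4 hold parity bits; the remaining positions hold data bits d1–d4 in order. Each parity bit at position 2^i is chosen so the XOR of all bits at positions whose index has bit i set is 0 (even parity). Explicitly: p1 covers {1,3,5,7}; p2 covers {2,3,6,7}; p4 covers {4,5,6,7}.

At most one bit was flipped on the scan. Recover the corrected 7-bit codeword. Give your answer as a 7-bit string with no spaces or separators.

1010101

s1 (pos 1,3,5,7): 1⊕1⊕1⊕1 = 0
s2 (pos 2,3,6,7): 0⊕1⊕1⊕1 = 1
s4 (pos 4,5,6,7): 0⊕1⊕1⊕1 = 1
Syndrome s4…s1 = 110 → error at position 6.
Flip position 6: 1010111 → 1010101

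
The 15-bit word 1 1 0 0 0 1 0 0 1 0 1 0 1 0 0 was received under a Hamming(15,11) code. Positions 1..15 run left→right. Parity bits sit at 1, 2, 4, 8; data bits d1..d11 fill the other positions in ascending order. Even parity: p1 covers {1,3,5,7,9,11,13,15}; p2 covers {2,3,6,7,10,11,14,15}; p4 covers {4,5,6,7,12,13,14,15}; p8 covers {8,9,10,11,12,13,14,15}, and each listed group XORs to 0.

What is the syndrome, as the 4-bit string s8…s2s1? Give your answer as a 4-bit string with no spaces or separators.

s1 (pos 1,3,5,7,9,11,13,15): 1⊕0⊕0⊕0⊕1⊕1⊕1⊕0 = 0
s2 (pos 2,3,6,7,10,11,14,15): 1⊕0⊕1⊕0⊕0⊕1⊕0⊕0 = 1
s4 (pos 4,5,6,7,12,13,14,15): 0⊕0⊕1⊕0⊕0⊕1⊕0⊕0 = 0
s8 (pos 8,9,10,11,12,13,14,15): 0⊕1⊕0⊕1⊕0⊕1⊕0⊕0 = 1
Syndrome s8…s1 = 1010 → error at position 10.

1010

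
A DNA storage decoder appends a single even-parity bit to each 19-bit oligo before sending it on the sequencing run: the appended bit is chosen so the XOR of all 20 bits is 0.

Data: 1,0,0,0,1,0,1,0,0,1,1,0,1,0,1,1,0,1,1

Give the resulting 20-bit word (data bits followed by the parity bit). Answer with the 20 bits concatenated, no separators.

XOR of the 19 data bits: 1⊕0⊕0⊕0⊕1⊕0⊕1⊕0⊕0⊕1⊕1⊕0⊕1⊕0⊕1⊕1⊕0⊕1⊕1 = 0
Parity bit = 0 (so all 20 bits XOR to 0).

10001010011010110110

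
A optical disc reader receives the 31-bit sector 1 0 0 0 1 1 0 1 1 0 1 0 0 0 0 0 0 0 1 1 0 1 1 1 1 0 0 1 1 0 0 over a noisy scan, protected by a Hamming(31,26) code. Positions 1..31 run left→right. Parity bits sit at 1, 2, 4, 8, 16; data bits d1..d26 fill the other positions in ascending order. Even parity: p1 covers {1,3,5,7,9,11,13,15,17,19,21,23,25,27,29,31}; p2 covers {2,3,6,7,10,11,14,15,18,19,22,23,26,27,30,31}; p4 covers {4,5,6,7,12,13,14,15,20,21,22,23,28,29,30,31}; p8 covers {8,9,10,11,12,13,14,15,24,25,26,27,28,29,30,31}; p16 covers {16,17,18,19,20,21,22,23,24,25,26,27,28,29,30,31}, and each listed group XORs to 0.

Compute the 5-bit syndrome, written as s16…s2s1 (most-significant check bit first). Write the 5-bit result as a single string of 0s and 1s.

s1 (pos 1,3,5,7,9,11,13,15,17,19,21,23,25,27,29,31): 1⊕0⊕1⊕0⊕1⊕1⊕0⊕0⊕0⊕1⊕0⊕1⊕1⊕0⊕1⊕0 = 0
s2 (pos 2,3,6,7,10,11,14,15,18,19,22,23,26,27,30,31): 0⊕0⊕1⊕0⊕0⊕1⊕0⊕0⊕0⊕1⊕1⊕1⊕0⊕0⊕0⊕0 = 1
s4 (pos 4,5,6,7,12,13,14,15,20,21,22,23,28,29,30,31): 0⊕1⊕1⊕0⊕0⊕0⊕0⊕0⊕1⊕0⊕1⊕1⊕1⊕1⊕0⊕0 = 1
s8 (pos 8,9,10,11,12,13,14,15,24,25,26,27,28,29,30,31): 1⊕1⊕0⊕1⊕0⊕0⊕0⊕0⊕1⊕1⊕0⊕0⊕1⊕1⊕0⊕0 = 1
s16 (pos 16,17,18,19,20,21,22,23,24,25,26,27,28,29,30,31): 0⊕0⊕0⊕1⊕1⊕0⊕1⊕1⊕1⊕1⊕0⊕0⊕1⊕1⊕0⊕0 = 0
Syndrome s16…s1 = 01110 → error at position 14.

01110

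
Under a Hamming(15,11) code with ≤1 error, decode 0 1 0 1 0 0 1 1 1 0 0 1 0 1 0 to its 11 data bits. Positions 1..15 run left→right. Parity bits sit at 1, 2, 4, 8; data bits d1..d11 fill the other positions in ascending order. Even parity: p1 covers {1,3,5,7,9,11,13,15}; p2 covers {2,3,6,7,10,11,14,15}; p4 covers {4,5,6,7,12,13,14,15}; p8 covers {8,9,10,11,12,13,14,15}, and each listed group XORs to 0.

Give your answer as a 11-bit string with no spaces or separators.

00011001010

s1 (pos 1,3,5,7,9,11,13,15): 0⊕0⊕0⊕1⊕1⊕0⊕0⊕0 = 0
s2 (pos 2,3,6,7,10,11,14,15): 1⊕0⊕0⊕1⊕0⊕0⊕1⊕0 = 1
s4 (pos 4,5,6,7,12,13,14,15): 1⊕0⊕0⊕1⊕1⊕0⊕1⊕0 = 0
s8 (pos 8,9,10,11,12,13,14,15): 1⊕1⊕0⊕0⊕1⊕0⊕1⊕0 = 0
Syndrome s8…s1 = 0010 → error at position 2.
Flip position 2: 010100111001010 → 000100111001010
Read data bits from positions 3,5,6,7,9,10,11,12,13,14,15: 00011001010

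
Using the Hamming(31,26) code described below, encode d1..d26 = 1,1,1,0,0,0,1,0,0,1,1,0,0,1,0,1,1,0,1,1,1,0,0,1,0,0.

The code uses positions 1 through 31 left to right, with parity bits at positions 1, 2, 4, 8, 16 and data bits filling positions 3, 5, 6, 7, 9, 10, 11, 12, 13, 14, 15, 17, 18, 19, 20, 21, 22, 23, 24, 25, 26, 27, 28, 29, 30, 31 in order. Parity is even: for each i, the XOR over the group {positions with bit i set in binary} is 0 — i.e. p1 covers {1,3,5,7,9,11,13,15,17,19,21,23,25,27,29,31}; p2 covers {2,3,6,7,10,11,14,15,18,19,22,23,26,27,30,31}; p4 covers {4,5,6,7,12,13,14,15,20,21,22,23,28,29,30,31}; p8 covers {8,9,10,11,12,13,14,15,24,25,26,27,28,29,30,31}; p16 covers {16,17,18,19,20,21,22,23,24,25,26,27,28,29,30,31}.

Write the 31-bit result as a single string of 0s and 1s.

0011110100100111001011011100100

Place data at non-parity positions: p1 p2 1 p4 1 1 0 p8 0 0 1 0 0 1 1 p16 0 0 1 0 1 1 0 1 1 1 0 0 1 0 0
p1 (pos 1,3,5,7,9,11,13,15,17,19,21,23,25,27,29,31): XOR of data positions = 1⊕1⊕0⊕0⊕1⊕0⊕1⊕0⊕1⊕1⊕0⊕1⊕0⊕1⊕0 = 0
p2 (pos 2,3,6,7,10,11,14,15,18,19,22,23,26,27,30,31): XOR of data positions = 1⊕1⊕0⊕0⊕1⊕1⊕1⊕0⊕1⊕1⊕0⊕1⊕0⊕0⊕0 = 0
p4 (pos 4,5,6,7,12,13,14,15,20,21,22,23,28,29,30,31): XOR of data positions = 1⊕1⊕0⊕0⊕0⊕1⊕1⊕0⊕1⊕1⊕0⊕0⊕1⊕0⊕0 = 1
p8 (pos 8,9,10,11,12,13,14,15,24,25,26,27,28,29,30,31): XOR of data positions = 0⊕0⊕1⊕0⊕0⊕1⊕1⊕1⊕1⊕1⊕0⊕0⊕1⊕0⊕0 = 1
p16 (pos 16,17,18,19,20,21,22,23,24,25,26,27,28,29,30,31): XOR of data positions = 0⊕0⊕1⊕0⊕1⊕1⊕0⊕1⊕1⊕1⊕0⊕0⊕1⊕0⊕0 = 1
Codeword: 0011110100100111001011011100100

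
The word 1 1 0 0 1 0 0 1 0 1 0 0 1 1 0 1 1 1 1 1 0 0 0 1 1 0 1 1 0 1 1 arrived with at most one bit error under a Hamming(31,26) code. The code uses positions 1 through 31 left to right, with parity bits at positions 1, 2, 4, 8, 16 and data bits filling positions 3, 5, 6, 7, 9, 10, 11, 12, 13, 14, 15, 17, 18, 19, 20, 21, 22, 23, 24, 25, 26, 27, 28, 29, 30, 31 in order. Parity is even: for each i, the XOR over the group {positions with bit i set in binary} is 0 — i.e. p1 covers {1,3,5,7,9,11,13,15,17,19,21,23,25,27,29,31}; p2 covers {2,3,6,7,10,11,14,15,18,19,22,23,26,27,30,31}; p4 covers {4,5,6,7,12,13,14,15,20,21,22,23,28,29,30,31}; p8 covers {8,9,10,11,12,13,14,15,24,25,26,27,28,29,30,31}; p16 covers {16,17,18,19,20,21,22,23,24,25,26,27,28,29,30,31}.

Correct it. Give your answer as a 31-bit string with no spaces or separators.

s1 (pos 1,3,5,7,9,11,13,15,17,19,21,23,25,27,29,31): 1⊕0⊕1⊕0⊕0⊕0⊕1⊕0⊕1⊕1⊕0⊕0⊕1⊕1⊕0⊕1 = 0
s2 (pos 2,3,6,7,10,11,14,15,18,19,22,23,26,27,30,31): 1⊕0⊕0⊕0⊕1⊕0⊕1⊕0⊕1⊕1⊕0⊕0⊕0⊕1⊕1⊕1 = 0
s4 (pos 4,5,6,7,12,13,14,15,20,21,22,23,28,29,30,31): 0⊕1⊕0⊕0⊕0⊕1⊕1⊕0⊕1⊕0⊕0⊕0⊕1⊕0⊕1⊕1 = 1
s8 (pos 8,9,10,11,12,13,14,15,24,25,26,27,28,29,30,31): 1⊕0⊕1⊕0⊕0⊕1⊕1⊕0⊕1⊕1⊕0⊕1⊕1⊕0⊕1⊕1 = 0
s16 (pos 16,17,18,19,20,21,22,23,24,25,26,27,28,29,30,31): 1⊕1⊕1⊕1⊕1⊕0⊕0⊕0⊕1⊕1⊕0⊕1⊕1⊕0⊕1⊕1 = 1
Syndrome s16…s1 = 10100 → error at position 20.
Flip position 20: 1100100101001101111100011011011 → 1100100101001101111000011011011

1100100101001101111000011011011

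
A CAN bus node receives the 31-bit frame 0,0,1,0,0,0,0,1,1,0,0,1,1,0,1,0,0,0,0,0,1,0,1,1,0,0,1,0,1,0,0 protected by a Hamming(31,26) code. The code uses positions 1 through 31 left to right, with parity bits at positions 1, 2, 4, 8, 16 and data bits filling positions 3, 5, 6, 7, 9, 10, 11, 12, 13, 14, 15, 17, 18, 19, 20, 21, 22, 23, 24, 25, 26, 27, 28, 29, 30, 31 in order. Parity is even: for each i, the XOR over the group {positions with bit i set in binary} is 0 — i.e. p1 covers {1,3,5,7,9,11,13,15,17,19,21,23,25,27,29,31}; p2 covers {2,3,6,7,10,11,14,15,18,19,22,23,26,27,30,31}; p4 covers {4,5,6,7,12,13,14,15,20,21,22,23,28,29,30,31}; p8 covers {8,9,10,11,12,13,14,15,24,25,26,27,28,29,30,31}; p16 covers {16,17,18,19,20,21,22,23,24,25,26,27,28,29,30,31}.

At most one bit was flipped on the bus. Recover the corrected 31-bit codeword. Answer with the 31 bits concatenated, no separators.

s1 (pos 1,3,5,7,9,11,13,15,17,19,21,23,25,27,29,31): 0⊕1⊕0⊕0⊕1⊕0⊕1⊕1⊕0⊕0⊕1⊕1⊕0⊕1⊕1⊕0 = 0
s2 (pos 2,3,6,7,10,11,14,15,18,19,22,23,26,27,30,31): 0⊕1⊕0⊕0⊕0⊕0⊕0⊕1⊕0⊕0⊕0⊕1⊕0⊕1⊕0⊕0 = 0
s4 (pos 4,5,6,7,12,13,14,15,20,21,22,23,28,29,30,31): 0⊕0⊕0⊕0⊕1⊕1⊕0⊕1⊕0⊕1⊕0⊕1⊕0⊕1⊕0⊕0 = 0
s8 (pos 8,9,10,11,12,13,14,15,24,25,26,27,28,29,30,31): 1⊕1⊕0⊕0⊕1⊕1⊕0⊕1⊕1⊕0⊕0⊕1⊕0⊕1⊕0⊕0 = 0
s16 (pos 16,17,18,19,20,21,22,23,24,25,26,27,28,29,30,31): 0⊕0⊕0⊕0⊕0⊕1⊕0⊕1⊕1⊕0⊕0⊕1⊕0⊕1⊕0⊕0 = 1
Syndrome s16…s1 = 10000 → error at position 16.
Flip position 16: 0010000110011010000010110010100 → 0010000110011011000010110010100

0010000110011011000010110010100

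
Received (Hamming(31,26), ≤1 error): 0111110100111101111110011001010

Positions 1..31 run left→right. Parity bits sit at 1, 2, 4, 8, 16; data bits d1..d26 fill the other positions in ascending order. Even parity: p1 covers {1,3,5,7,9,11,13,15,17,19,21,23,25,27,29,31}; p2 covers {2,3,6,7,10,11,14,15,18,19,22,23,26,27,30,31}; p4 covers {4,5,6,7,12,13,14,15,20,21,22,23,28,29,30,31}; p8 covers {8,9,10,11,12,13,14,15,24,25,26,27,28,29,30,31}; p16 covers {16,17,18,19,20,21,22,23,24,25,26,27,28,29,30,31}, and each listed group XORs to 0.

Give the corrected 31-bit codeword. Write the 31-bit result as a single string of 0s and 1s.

s1 (pos 1,3,5,7,9,11,13,15,17,19,21,23,25,27,29,31): 0⊕1⊕1⊕0⊕0⊕1⊕1⊕0⊕1⊕1⊕1⊕0⊕1⊕0⊕0⊕0 = 0
s2 (pos 2,3,6,7,10,11,14,15,18,19,22,23,26,27,30,31): 1⊕1⊕1⊕0⊕0⊕1⊕1⊕0⊕1⊕1⊕0⊕0⊕0⊕0⊕1⊕0 = 0
s4 (pos 4,5,6,7,12,13,14,15,20,21,22,23,28,29,30,31): 1⊕1⊕1⊕0⊕1⊕1⊕1⊕0⊕1⊕1⊕0⊕0⊕1⊕0⊕1⊕0 = 0
s8 (pos 8,9,10,11,12,13,14,15,24,25,26,27,28,29,30,31): 1⊕0⊕0⊕1⊕1⊕1⊕1⊕0⊕1⊕1⊕0⊕0⊕1⊕0⊕1⊕0 = 1
s16 (pos 16,17,18,19,20,21,22,23,24,25,26,27,28,29,30,31): 1⊕1⊕1⊕1⊕1⊕1⊕0⊕0⊕1⊕1⊕0⊕0⊕1⊕0⊕1⊕0 = 0
Syndrome s16…s1 = 01000 → error at position 8.
Flip position 8: 0111110100111101111110011001010 → 0111110000111101111110011001010

0111110000111101111110011001010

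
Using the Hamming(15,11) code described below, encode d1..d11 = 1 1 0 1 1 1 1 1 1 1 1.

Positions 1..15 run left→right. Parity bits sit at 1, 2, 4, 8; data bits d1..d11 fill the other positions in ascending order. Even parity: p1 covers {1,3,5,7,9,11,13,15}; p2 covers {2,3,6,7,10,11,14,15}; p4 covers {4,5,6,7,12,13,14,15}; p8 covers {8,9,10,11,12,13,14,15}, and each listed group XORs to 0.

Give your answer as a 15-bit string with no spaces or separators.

101010111111111

Place data at non-parity positions: p1 p2 1 p4 1 0 1 p8 1 1 1 1 1 1 1
p1 (pos 1,3,5,7,9,11,13,15): XOR of data positions = 1⊕1⊕1⊕1⊕1⊕1⊕1 = 1
p2 (pos 2,3,6,7,10,11,14,15): XOR of data positions = 1⊕0⊕1⊕1⊕1⊕1⊕1 = 0
p4 (pos 4,5,6,7,12,13,14,15): XOR of data positions = 1⊕0⊕1⊕1⊕1⊕1⊕1 = 0
p8 (pos 8,9,10,11,12,13,14,15): XOR of data positions = 1⊕1⊕1⊕1⊕1⊕1⊕1 = 1
Codeword: 101010111111111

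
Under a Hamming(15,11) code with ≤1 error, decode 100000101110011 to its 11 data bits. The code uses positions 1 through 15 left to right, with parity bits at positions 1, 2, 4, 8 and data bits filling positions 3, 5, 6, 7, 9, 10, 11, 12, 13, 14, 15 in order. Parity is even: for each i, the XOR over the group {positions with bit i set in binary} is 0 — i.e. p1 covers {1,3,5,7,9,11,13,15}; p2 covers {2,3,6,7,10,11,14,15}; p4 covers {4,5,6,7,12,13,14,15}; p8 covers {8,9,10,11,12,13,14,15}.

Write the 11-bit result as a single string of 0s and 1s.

s1 (pos 1,3,5,7,9,11,13,15): 1⊕0⊕0⊕1⊕1⊕1⊕0⊕1 = 1
s2 (pos 2,3,6,7,10,11,14,15): 0⊕0⊕0⊕1⊕1⊕1⊕1⊕1 = 1
s4 (pos 4,5,6,7,12,13,14,15): 0⊕0⊕0⊕1⊕0⊕0⊕1⊕1 = 1
s8 (pos 8,9,10,11,12,13,14,15): 0⊕1⊕1⊕1⊕0⊕0⊕1⊕1 = 1
Syndrome s8…s1 = 1111 → error at position 15.
Flip position 15: 100000101110011 → 100000101110010
Read data bits from positions 3,5,6,7,9,10,11,12,13,14,15: 00011110010

00011110010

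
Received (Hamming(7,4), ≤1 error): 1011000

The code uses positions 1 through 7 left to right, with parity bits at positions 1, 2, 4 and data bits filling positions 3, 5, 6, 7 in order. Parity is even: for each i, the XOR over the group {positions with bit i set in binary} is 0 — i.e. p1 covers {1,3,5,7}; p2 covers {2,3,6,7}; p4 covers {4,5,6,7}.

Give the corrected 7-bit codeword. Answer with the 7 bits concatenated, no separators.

1011010

s1 (pos 1,3,5,7): 1⊕1⊕0⊕0 = 0
s2 (pos 2,3,6,7): 0⊕1⊕0⊕0 = 1
s4 (pos 4,5,6,7): 1⊕0⊕0⊕0 = 1
Syndrome s4…s1 = 110 → error at position 6.
Flip position 6: 1011000 → 1011010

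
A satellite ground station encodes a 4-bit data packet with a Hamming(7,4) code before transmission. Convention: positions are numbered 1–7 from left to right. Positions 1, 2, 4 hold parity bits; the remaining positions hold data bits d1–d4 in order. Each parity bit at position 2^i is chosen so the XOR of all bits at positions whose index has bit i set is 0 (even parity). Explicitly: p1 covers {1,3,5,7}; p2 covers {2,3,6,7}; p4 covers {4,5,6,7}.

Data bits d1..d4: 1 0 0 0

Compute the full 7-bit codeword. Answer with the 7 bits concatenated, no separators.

Place data at non-parity positions: p1 p2 1 p4 0 0 0
p1 (pos 1,3,5,7): XOR of data positions = 1⊕0⊕0 = 1
p2 (pos 2,3,6,7): XOR of data positions = 1⊕0⊕0 = 1
p4 (pos 4,5,6,7): XOR of data positions = 0⊕0⊕0 = 0
Codeword: 1110000

1110000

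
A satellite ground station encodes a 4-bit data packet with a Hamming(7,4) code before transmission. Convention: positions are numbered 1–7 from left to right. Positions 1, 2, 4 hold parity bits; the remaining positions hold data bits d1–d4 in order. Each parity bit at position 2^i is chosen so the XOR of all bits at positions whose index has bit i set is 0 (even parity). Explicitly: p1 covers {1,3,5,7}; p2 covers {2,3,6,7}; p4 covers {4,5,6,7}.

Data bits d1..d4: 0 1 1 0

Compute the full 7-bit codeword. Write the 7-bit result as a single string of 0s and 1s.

Place data at non-parity positions: p1 p2 0 p4 1 1 0
p1 (pos 1,3,5,7): XOR of data positions = 0⊕1⊕0 = 1
p2 (pos 2,3,6,7): XOR of data positions = 0⊕1⊕0 = 1
p4 (pos 4,5,6,7): XOR of data positions = 1⊕1⊕0 = 0
Codeword: 1100110

1100110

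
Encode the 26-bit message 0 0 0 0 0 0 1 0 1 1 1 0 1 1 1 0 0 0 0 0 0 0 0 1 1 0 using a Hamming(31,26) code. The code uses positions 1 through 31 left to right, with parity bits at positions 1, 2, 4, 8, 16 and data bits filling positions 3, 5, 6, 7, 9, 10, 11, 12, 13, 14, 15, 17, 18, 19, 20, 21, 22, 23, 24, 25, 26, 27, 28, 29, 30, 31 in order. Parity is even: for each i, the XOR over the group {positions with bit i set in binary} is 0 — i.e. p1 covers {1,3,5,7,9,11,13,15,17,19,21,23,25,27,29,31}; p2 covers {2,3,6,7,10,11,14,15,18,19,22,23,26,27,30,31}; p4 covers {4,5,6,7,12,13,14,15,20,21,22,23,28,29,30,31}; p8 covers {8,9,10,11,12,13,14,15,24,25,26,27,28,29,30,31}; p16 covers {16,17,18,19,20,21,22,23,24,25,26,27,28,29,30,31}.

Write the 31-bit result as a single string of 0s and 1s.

Place data at non-parity positions: p1 p2 0 p4 0 0 0 p8 0 0 1 0 1 1 1 p16 0 1 1 1 0 0 0 0 0 0 0 0 1 1 0
p1 (pos 1,3,5,7,9,11,13,15,17,19,21,23,25,27,29,31): XOR of data positions = 0⊕0⊕0⊕0⊕1⊕1⊕1⊕0⊕1⊕0⊕0⊕0⊕0⊕1⊕0 = 1
p2 (pos 2,3,6,7,10,11,14,15,18,19,22,23,26,27,30,31): XOR of data positions = 0⊕0⊕0⊕0⊕1⊕1⊕1⊕1⊕1⊕0⊕0⊕0⊕0⊕1⊕0 = 0
p4 (pos 4,5,6,7,12,13,14,15,20,21,22,23,28,29,30,31): XOR of data positions = 0⊕0⊕0⊕0⊕1⊕1⊕1⊕1⊕0⊕0⊕0⊕0⊕1⊕1⊕0 = 0
p8 (pos 8,9,10,11,12,13,14,15,24,25,26,27,28,29,30,31): XOR of data positions = 0⊕0⊕1⊕0⊕1⊕1⊕1⊕0⊕0⊕0⊕0⊕0⊕1⊕1⊕0 = 0
p16 (pos 16,17,18,19,20,21,22,23,24,25,26,27,28,29,30,31): XOR of data positions = 0⊕1⊕1⊕1⊕0⊕0⊕0⊕0⊕0⊕0⊕0⊕0⊕1⊕1⊕0 = 1
Codeword: 1000000000101111011100000000110

1000000000101111011100000000110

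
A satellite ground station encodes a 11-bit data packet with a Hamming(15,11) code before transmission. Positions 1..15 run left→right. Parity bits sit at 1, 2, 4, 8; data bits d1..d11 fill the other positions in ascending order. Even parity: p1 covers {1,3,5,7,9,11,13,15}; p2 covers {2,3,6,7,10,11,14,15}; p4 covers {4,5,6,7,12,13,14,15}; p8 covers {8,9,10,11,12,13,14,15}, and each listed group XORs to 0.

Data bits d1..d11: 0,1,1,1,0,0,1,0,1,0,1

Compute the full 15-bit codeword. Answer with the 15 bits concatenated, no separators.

Place data at non-parity positions: p1 p2 0 p4 1 1 1 p8 0 0 1 0 1 0 1
p1 (pos 1,3,5,7,9,11,13,15): XOR of data positions = 0⊕1⊕1⊕0⊕1⊕1⊕1 = 1
p2 (pos 2,3,6,7,10,11,14,15): XOR of data positions = 0⊕1⊕1⊕0⊕1⊕0⊕1 = 0
p4 (pos 4,5,6,7,12,13,14,15): XOR of data positions = 1⊕1⊕1⊕0⊕1⊕0⊕1 = 1
p8 (pos 8,9,10,11,12,13,14,15): XOR of data positions = 0⊕0⊕1⊕0⊕1⊕0⊕1 = 1
Codeword: 100111110010101

100111110010101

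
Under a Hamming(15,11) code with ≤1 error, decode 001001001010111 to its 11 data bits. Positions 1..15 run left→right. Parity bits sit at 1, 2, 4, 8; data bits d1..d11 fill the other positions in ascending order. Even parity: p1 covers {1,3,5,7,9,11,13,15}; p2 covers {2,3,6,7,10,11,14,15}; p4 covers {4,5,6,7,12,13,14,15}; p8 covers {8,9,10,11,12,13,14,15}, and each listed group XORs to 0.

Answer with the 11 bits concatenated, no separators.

10101000111

s1 (pos 1,3,5,7,9,11,13,15): 0⊕1⊕0⊕0⊕1⊕1⊕1⊕1 = 1
s2 (pos 2,3,6,7,10,11,14,15): 0⊕1⊕1⊕0⊕0⊕1⊕1⊕1 = 1
s4 (pos 4,5,6,7,12,13,14,15): 0⊕0⊕1⊕0⊕0⊕1⊕1⊕1 = 0
s8 (pos 8,9,10,11,12,13,14,15): 0⊕1⊕0⊕1⊕0⊕1⊕1⊕1 = 1
Syndrome s8…s1 = 1011 → error at position 11.
Flip position 11: 001001001010111 → 001001001000111
Read data bits from positions 3,5,6,7,9,10,11,12,13,14,15: 10101000111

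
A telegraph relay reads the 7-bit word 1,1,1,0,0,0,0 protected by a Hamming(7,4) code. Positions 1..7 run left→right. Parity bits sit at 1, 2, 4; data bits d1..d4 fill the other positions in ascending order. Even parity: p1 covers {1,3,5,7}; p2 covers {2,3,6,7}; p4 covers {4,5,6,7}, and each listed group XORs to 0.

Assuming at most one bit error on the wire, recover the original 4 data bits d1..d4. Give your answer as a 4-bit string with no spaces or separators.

1000

s1 (pos 1,3,5,7): 1⊕1⊕0⊕0 = 0
s2 (pos 2,3,6,7): 1⊕1⊕0⊕0 = 0
s4 (pos 4,5,6,7): 0⊕0⊕0⊕0 = 0
Syndrome s4…s1 = 000 → no error.
Read data bits from positions 3,5,6,7: 1000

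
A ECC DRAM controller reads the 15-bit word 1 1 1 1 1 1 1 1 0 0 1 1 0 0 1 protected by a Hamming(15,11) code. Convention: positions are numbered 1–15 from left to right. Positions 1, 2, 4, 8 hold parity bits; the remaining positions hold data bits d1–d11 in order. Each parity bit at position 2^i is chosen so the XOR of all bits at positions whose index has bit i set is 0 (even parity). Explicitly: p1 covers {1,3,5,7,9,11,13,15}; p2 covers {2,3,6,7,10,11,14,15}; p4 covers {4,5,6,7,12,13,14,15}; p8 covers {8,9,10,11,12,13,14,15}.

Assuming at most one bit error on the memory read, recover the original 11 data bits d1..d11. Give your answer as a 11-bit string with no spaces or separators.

s1 (pos 1,3,5,7,9,11,13,15): 1⊕1⊕1⊕1⊕0⊕1⊕0⊕1 = 0
s2 (pos 2,3,6,7,10,11,14,15): 1⊕1⊕1⊕1⊕0⊕1⊕0⊕1 = 0
s4 (pos 4,5,6,7,12,13,14,15): 1⊕1⊕1⊕1⊕1⊕0⊕0⊕1 = 0
s8 (pos 8,9,10,11,12,13,14,15): 1⊕0⊕0⊕1⊕1⊕0⊕0⊕1 = 0
Syndrome s8…s1 = 0000 → no error.
Read data bits from positions 3,5,6,7,9,10,11,12,13,14,15: 11110011001

11110011001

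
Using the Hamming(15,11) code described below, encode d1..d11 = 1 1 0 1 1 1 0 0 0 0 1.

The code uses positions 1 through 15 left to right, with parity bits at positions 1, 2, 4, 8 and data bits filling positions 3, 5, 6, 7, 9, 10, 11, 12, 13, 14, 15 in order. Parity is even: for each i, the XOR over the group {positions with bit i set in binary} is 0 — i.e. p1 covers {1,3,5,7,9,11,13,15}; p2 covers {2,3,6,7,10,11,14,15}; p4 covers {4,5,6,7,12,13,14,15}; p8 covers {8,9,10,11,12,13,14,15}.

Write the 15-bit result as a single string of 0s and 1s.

101110111100001

Place data at non-parity positions: p1 p2 1 p4 1 0 1 p8 1 1 0 0 0 0 1
p1 (pos 1,3,5,7,9,11,13,15): XOR of data positions = 1⊕1⊕1⊕1⊕0⊕0⊕1 = 1
p2 (pos 2,3,6,7,10,11,14,15): XOR of data positions = 1⊕0⊕1⊕1⊕0⊕0⊕1 = 0
p4 (pos 4,5,6,7,12,13,14,15): XOR of data positions = 1⊕0⊕1⊕0⊕0⊕0⊕1 = 1
p8 (pos 8,9,10,11,12,13,14,15): XOR of data positions = 1⊕1⊕0⊕0⊕0⊕0⊕1 = 1
Codeword: 101110111100001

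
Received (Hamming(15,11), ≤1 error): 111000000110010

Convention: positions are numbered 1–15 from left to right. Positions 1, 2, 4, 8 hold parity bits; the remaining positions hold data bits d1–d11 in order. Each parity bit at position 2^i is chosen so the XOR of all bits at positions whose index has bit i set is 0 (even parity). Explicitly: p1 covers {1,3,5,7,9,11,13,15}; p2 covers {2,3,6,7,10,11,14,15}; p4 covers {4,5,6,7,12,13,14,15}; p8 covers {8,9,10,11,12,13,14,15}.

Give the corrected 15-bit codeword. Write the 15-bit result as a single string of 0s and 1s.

s1 (pos 1,3,5,7,9,11,13,15): 1⊕1⊕0⊕0⊕0⊕1⊕0⊕0 = 1
s2 (pos 2,3,6,7,10,11,14,15): 1⊕1⊕0⊕0⊕1⊕1⊕1⊕0 = 1
s4 (pos 4,5,6,7,12,13,14,15): 0⊕0⊕0⊕0⊕0⊕0⊕1⊕0 = 1
s8 (pos 8,9,10,11,12,13,14,15): 0⊕0⊕1⊕1⊕0⊕0⊕1⊕0 = 1
Syndrome s8…s1 = 1111 → error at position 15.
Flip position 15: 111000000110010 → 111000000110011

111000000110011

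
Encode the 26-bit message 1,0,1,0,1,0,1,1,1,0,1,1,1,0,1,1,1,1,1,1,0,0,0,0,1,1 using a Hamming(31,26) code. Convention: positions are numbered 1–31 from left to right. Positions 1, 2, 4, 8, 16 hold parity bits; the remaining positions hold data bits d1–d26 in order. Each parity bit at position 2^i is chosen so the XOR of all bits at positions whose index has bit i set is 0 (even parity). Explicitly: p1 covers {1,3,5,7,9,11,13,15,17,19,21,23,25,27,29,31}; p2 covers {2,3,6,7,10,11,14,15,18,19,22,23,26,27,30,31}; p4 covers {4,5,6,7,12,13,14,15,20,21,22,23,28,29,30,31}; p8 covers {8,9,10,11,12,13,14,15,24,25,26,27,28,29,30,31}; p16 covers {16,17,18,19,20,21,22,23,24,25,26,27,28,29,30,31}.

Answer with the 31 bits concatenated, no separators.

0110010110111010110111111000011

Place data at non-parity positions: p1 p2 1 p4 0 1 0 p8 1 0 1 1 1 0 1 p16 1 1 0 1 1 1 1 1 1 0 0 0 0 1 1
p1 (pos 1,3,5,7,9,11,13,15,17,19,21,23,25,27,29,31): XOR of data positions = 1⊕0⊕0⊕1⊕1⊕1⊕1⊕1⊕0⊕1⊕1⊕1⊕0⊕0⊕1 = 0
p2 (pos 2,3,6,7,10,11,14,15,18,19,22,23,26,27,30,31): XOR of data positions = 1⊕1⊕0⊕0⊕1⊕0⊕1⊕1⊕0⊕1⊕1⊕0⊕0⊕1⊕1 = 1
p4 (pos 4,5,6,7,12,13,14,15,20,21,22,23,28,29,30,31): XOR of data positions = 0⊕1⊕0⊕1⊕1⊕0⊕1⊕1⊕1⊕1⊕1⊕0⊕0⊕1⊕1 = 0
p8 (pos 8,9,10,11,12,13,14,15,24,25,26,27,28,29,30,31): XOR of data positions = 1⊕0⊕1⊕1⊕1⊕0⊕1⊕1⊕1⊕0⊕0⊕0⊕0⊕1⊕1 = 1
p16 (pos 16,17,18,19,20,21,22,23,24,25,26,27,28,29,30,31): XOR of data positions = 1⊕1⊕0⊕1⊕1⊕1⊕1⊕1⊕1⊕0⊕0⊕0⊕0⊕1⊕1 = 0
Codeword: 0110010110111010110111111000011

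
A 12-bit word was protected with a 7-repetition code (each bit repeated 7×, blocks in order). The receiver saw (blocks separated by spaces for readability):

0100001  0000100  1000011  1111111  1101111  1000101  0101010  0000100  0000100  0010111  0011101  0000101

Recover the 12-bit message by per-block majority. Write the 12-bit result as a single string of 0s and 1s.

Block 1 (0100001): 2 ones → 0
Block 2 (0000100): 1 one → 0
Block 3 (1000011): 3 ones → 0
Block 4 (1111111): 7 ones → 1
Block 5 (1101111): 6 ones → 1
Block 6 (1000101): 3 ones → 0
Block 7 (0101010): 3 ones → 0
Block 8 (0000100): 1 one → 0
Block 9 (0000100): 1 one → 0
Block 10 (0010111): 4 ones → 1
Block 11 (0011101): 4 ones → 1
Block 12 (0000101): 2 ones → 0

000110000110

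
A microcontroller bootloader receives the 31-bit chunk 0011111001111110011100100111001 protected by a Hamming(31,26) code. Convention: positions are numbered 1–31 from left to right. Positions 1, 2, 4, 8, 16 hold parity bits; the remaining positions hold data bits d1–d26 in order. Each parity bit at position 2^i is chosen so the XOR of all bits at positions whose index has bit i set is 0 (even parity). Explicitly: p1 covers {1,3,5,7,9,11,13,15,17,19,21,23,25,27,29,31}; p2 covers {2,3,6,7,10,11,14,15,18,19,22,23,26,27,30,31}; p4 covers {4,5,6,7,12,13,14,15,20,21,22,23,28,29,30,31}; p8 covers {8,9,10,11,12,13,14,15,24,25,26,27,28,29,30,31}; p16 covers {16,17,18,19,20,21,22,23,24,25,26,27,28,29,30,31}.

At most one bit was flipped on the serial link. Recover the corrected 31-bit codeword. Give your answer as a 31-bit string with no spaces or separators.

0111111001111110011100100111001

s1 (pos 1,3,5,7,9,11,13,15,17,19,21,23,25,27,29,31): 0⊕1⊕1⊕1⊕0⊕1⊕1⊕1⊕0⊕1⊕0⊕1⊕0⊕1⊕0⊕1 = 0
s2 (pos 2,3,6,7,10,11,14,15,18,19,22,23,26,27,30,31): 0⊕1⊕1⊕1⊕1⊕1⊕1⊕1⊕1⊕1⊕0⊕1⊕1⊕1⊕0⊕1 = 1
s4 (pos 4,5,6,7,12,13,14,15,20,21,22,23,28,29,30,31): 1⊕1⊕1⊕1⊕1⊕1⊕1⊕1⊕1⊕0⊕0⊕1⊕1⊕0⊕0⊕1 = 0
s8 (pos 8,9,10,11,12,13,14,15,24,25,26,27,28,29,30,31): 0⊕0⊕1⊕1⊕1⊕1⊕1⊕1⊕0⊕0⊕1⊕1⊕1⊕0⊕0⊕1 = 0
s16 (pos 16,17,18,19,20,21,22,23,24,25,26,27,28,29,30,31): 0⊕0⊕1⊕1⊕1⊕0⊕0⊕1⊕0⊕0⊕1⊕1⊕1⊕0⊕0⊕1 = 0
Syndrome s16…s1 = 00010 → error at position 2.
Flip position 2: 0011111001111110011100100111001 → 0111111001111110011100100111001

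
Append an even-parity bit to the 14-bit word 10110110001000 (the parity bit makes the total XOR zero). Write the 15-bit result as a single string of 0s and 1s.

XOR of the 14 data bits: 1⊕0⊕1⊕1⊕0⊕1⊕1⊕0⊕0⊕0⊕1⊕0⊕0⊕0 = 0
Parity bit = 0 (so all 15 bits XOR to 0).

101101100010000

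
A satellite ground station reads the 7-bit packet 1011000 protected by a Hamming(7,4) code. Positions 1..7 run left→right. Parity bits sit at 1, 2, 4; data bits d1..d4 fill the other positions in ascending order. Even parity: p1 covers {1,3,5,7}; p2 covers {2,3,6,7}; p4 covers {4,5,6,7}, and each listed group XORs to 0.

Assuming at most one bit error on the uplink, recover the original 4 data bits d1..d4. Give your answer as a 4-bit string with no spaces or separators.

1010

s1 (pos 1,3,5,7): 1⊕1⊕0⊕0 = 0
s2 (pos 2,3,6,7): 0⊕1⊕0⊕0 = 1
s4 (pos 4,5,6,7): 1⊕0⊕0⊕0 = 1
Syndrome s4…s1 = 110 → error at position 6.
Flip position 6: 1011000 → 1011010
Read data bits from positions 3,5,6,7: 1010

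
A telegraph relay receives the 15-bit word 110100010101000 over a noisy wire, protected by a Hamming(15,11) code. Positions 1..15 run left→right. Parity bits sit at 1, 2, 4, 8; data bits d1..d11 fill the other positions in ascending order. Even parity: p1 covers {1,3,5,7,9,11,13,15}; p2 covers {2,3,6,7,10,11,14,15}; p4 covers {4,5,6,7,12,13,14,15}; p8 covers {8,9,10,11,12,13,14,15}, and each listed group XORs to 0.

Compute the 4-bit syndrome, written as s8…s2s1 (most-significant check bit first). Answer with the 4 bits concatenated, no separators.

s1 (pos 1,3,5,7,9,11,13,15): 1⊕0⊕0⊕0⊕0⊕0⊕0⊕0 = 1
s2 (pos 2,3,6,7,10,11,14,15): 1⊕0⊕0⊕0⊕1⊕0⊕0⊕0 = 0
s4 (pos 4,5,6,7,12,13,14,15): 1⊕0⊕0⊕0⊕1⊕0⊕0⊕0 = 0
s8 (pos 8,9,10,11,12,13,14,15): 1⊕0⊕1⊕0⊕1⊕0⊕0⊕0 = 1
Syndrome s8…s1 = 1001 → error at position 9.

1001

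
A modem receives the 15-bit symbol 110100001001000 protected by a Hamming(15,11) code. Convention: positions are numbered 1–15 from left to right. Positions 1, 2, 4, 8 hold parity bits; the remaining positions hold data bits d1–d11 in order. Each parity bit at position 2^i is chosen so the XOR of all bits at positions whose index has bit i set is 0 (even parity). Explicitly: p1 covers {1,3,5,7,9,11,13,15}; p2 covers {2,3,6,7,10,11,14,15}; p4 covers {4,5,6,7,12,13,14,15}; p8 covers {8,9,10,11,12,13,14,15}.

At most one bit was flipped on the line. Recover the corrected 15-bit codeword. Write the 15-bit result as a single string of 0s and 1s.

100100001001000

s1 (pos 1,3,5,7,9,11,13,15): 1⊕0⊕0⊕0⊕1⊕0⊕0⊕0 = 0
s2 (pos 2,3,6,7,10,11,14,15): 1⊕0⊕0⊕0⊕0⊕0⊕0⊕0 = 1
s4 (pos 4,5,6,7,12,13,14,15): 1⊕0⊕0⊕0⊕1⊕0⊕0⊕0 = 0
s8 (pos 8,9,10,11,12,13,14,15): 0⊕1⊕0⊕0⊕1⊕0⊕0⊕0 = 0
Syndrome s8…s1 = 0010 → error at position 2.
Flip position 2: 110100001001000 → 100100001001000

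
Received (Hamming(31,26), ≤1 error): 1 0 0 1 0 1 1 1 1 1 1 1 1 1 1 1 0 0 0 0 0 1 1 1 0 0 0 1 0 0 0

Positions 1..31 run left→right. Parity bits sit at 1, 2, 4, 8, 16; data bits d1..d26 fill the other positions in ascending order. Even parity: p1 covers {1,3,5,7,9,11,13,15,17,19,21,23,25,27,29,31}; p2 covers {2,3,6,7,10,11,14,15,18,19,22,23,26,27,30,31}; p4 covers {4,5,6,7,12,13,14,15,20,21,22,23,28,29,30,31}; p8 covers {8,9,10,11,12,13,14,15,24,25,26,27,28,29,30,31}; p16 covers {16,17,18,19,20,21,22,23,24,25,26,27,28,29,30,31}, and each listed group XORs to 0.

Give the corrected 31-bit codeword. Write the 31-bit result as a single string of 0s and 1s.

s1 (pos 1,3,5,7,9,11,13,15,17,19,21,23,25,27,29,31): 1⊕0⊕0⊕1⊕1⊕1⊕1⊕1⊕0⊕0⊕0⊕1⊕0⊕0⊕0⊕0 = 1
s2 (pos 2,3,6,7,10,11,14,15,18,19,22,23,26,27,30,31): 0⊕0⊕1⊕1⊕1⊕1⊕1⊕1⊕0⊕0⊕1⊕1⊕0⊕0⊕0⊕0 = 0
s4 (pos 4,5,6,7,12,13,14,15,20,21,22,23,28,29,30,31): 1⊕0⊕1⊕1⊕1⊕1⊕1⊕1⊕0⊕0⊕1⊕1⊕1⊕0⊕0⊕0 = 0
s8 (pos 8,9,10,11,12,13,14,15,24,25,26,27,28,29,30,31): 1⊕1⊕1⊕1⊕1⊕1⊕1⊕1⊕1⊕0⊕0⊕0⊕1⊕0⊕0⊕0 = 0
s16 (pos 16,17,18,19,20,21,22,23,24,25,26,27,28,29,30,31): 1⊕0⊕0⊕0⊕0⊕0⊕1⊕1⊕1⊕0⊕0⊕0⊕1⊕0⊕0⊕0 = 1
Syndrome s16…s1 = 10001 → error at position 17.
Flip position 17: 1001011111111111000001110001000 → 1001011111111111100001110001000

1001011111111111100001110001000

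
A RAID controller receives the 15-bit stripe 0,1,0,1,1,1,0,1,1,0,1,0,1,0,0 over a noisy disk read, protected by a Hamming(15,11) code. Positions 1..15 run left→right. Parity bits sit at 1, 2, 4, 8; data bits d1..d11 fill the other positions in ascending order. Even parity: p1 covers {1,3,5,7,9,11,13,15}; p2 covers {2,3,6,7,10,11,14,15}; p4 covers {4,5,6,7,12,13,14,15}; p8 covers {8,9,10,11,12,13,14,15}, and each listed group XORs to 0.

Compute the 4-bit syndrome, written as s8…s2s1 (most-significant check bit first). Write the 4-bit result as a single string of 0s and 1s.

s1 (pos 1,3,5,7,9,11,13,15): 0⊕0⊕1⊕0⊕1⊕1⊕1⊕0 = 0
s2 (pos 2,3,6,7,10,11,14,15): 1⊕0⊕1⊕0⊕0⊕1⊕0⊕0 = 1
s4 (pos 4,5,6,7,12,13,14,15): 1⊕1⊕1⊕0⊕0⊕1⊕0⊕0 = 0
s8 (pos 8,9,10,11,12,13,14,15): 1⊕1⊕0⊕1⊕0⊕1⊕0⊕0 = 0
Syndrome s8…s1 = 0010 → error at position 2.

0010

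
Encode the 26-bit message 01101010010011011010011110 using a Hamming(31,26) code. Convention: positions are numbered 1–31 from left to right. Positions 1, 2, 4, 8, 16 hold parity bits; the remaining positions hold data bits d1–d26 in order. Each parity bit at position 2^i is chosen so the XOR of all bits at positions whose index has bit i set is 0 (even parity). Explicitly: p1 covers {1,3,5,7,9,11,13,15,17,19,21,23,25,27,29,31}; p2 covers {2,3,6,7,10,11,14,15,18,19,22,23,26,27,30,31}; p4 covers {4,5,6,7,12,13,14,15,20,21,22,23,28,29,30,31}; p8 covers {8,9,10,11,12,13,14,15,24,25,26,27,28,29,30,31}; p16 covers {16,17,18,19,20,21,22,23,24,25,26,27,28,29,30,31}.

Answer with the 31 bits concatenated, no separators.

1000110010100101011011010011110

Place data at non-parity positions: p1 p2 0 p4 1 1 0 p8 1 0 1 0 0 1 0 p16 0 1 1 0 1 1 0 1 0 0 1 1 1 1 0
p1 (pos 1,3,5,7,9,11,13,15,17,19,21,23,25,27,29,31): XOR of data positions = 0⊕1⊕0⊕1⊕1⊕0⊕0⊕0⊕1⊕1⊕0⊕0⊕1⊕1⊕0 = 1
p2 (pos 2,3,6,7,10,11,14,15,18,19,22,23,26,27,30,31): XOR of data positions = 0⊕1⊕0⊕0⊕1⊕1⊕0⊕1⊕1⊕1⊕0⊕0⊕1⊕1⊕0 = 0
p4 (pos 4,5,6,7,12,13,14,15,20,21,22,23,28,29,30,31): XOR of data positions = 1⊕1⊕0⊕0⊕0⊕1⊕0⊕0⊕1⊕1⊕0⊕1⊕1⊕1⊕0 = 0
p8 (pos 8,9,10,11,12,13,14,15,24,25,26,27,28,29,30,31): XOR of data positions = 1⊕0⊕1⊕0⊕0⊕1⊕0⊕1⊕0⊕0⊕1⊕1⊕1⊕1⊕0 = 0
p16 (pos 16,17,18,19,20,21,22,23,24,25,26,27,28,29,30,31): XOR of data positions = 0⊕1⊕1⊕0⊕1⊕1⊕0⊕1⊕0⊕0⊕1⊕1⊕1⊕1⊕0 = 1
Codeword: 1000110010100101011011010011110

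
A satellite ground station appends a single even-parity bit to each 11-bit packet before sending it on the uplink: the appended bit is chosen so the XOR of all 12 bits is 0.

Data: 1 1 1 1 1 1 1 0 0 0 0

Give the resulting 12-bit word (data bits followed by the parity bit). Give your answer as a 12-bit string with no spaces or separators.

111111100001

XOR of the 11 data bits: 1⊕1⊕1⊕1⊕1⊕1⊕1⊕0⊕0⊕0⊕0 = 1
Parity bit = 1 (so all 12 bits XOR to 0).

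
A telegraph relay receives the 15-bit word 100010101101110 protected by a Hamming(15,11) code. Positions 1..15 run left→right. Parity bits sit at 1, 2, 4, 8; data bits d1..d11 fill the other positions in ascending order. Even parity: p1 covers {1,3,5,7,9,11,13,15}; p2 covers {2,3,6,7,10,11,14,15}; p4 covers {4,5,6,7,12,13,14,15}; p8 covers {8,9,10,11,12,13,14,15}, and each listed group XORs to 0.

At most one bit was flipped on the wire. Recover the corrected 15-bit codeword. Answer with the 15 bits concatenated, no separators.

s1 (pos 1,3,5,7,9,11,13,15): 1⊕0⊕1⊕1⊕1⊕0⊕1⊕0 = 1
s2 (pos 2,3,6,7,10,11,14,15): 0⊕0⊕0⊕1⊕1⊕0⊕1⊕0 = 1
s4 (pos 4,5,6,7,12,13,14,15): 0⊕1⊕0⊕1⊕1⊕1⊕1⊕0 = 1
s8 (pos 8,9,10,11,12,13,14,15): 0⊕1⊕1⊕0⊕1⊕1⊕1⊕0 = 1
Syndrome s8…s1 = 1111 → error at position 15.
Flip position 15: 100010101101110 → 100010101101111

100010101101111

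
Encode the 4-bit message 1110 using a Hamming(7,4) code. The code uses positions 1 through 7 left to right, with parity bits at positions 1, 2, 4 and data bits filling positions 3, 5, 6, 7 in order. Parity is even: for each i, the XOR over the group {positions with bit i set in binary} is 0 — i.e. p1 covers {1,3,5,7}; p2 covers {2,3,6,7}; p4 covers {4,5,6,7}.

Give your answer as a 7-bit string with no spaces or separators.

Place data at non-parity positions: p1 p2 1 p4 1 1 0
p1 (pos 1,3,5,7): XOR of data positions = 1⊕1⊕0 = 0
p2 (pos 2,3,6,7): XOR of data positions = 1⊕1⊕0 = 0
p4 (pos 4,5,6,7): XOR of data positions = 1⊕1⊕0 = 0
Codeword: 0010110

0010110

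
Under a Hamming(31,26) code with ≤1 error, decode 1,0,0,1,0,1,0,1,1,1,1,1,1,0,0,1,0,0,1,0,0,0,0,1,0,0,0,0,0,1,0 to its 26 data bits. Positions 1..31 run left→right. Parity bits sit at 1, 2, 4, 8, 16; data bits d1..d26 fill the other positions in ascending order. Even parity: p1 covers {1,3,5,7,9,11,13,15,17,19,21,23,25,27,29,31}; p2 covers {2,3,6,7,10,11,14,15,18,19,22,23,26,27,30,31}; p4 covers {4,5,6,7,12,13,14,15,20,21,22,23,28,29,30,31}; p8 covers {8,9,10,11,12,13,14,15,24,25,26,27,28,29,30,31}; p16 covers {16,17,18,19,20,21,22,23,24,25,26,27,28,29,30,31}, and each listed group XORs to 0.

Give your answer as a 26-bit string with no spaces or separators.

s1 (pos 1,3,5,7,9,11,13,15,17,19,21,23,25,27,29,31): 1⊕0⊕0⊕0⊕1⊕1⊕1⊕0⊕0⊕1⊕0⊕0⊕0⊕0⊕0⊕0 = 1
s2 (pos 2,3,6,7,10,11,14,15,18,19,22,23,26,27,30,31): 0⊕0⊕1⊕0⊕1⊕1⊕0⊕0⊕0⊕1⊕0⊕0⊕0⊕0⊕1⊕0 = 1
s4 (pos 4,5,6,7,12,13,14,15,20,21,22,23,28,29,30,31): 1⊕0⊕1⊕0⊕1⊕1⊕0⊕0⊕0⊕0⊕0⊕0⊕0⊕0⊕1⊕0 = 1
s8 (pos 8,9,10,11,12,13,14,15,24,25,26,27,28,29,30,31): 1⊕1⊕1⊕1⊕1⊕1⊕0⊕0⊕1⊕0⊕0⊕0⊕0⊕0⊕1⊕0 = 0
s16 (pos 16,17,18,19,20,21,22,23,24,25,26,27,28,29,30,31): 1⊕0⊕0⊕1⊕0⊕0⊕0⊕0⊕1⊕0⊕0⊕0⊕0⊕0⊕1⊕0 = 0
Syndrome s16…s1 = 00111 → error at position 7.
Flip position 7: 1001010111111001001000010000010 → 1001011111111001001000010000010
Read data bits from positions 3,5,6,7,9,10,11,12,13,14,15,17,18,19,20,21,22,23,24,25,26,27,28,29,30,31: 00111111100001000010000010

00111111100001000010000010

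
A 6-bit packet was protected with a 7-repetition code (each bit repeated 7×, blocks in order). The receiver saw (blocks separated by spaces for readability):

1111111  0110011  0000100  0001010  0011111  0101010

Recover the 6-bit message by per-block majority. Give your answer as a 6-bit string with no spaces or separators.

110010

Block 1 (1111111): 7 ones → 1
Block 2 (0110011): 4 ones → 1
Block 3 (0000100): 1 one → 0
Block 4 (0001010): 2 ones → 0
Block 5 (0011111): 5 ones → 1
Block 6 (0101010): 3 ones → 0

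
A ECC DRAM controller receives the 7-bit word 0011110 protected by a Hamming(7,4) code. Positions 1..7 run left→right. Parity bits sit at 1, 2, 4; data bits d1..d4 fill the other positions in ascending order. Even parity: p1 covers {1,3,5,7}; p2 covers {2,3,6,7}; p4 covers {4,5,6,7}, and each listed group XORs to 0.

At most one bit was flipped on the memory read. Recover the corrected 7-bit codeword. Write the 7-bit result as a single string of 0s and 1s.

s1 (pos 1,3,5,7): 0⊕1⊕1⊕0 = 0
s2 (pos 2,3,6,7): 0⊕1⊕1⊕0 = 0
s4 (pos 4,5,6,7): 1⊕1⊕1⊕0 = 1
Syndrome s4…s1 = 100 → error at position 4.
Flip position 4: 0011110 → 0010110

0010110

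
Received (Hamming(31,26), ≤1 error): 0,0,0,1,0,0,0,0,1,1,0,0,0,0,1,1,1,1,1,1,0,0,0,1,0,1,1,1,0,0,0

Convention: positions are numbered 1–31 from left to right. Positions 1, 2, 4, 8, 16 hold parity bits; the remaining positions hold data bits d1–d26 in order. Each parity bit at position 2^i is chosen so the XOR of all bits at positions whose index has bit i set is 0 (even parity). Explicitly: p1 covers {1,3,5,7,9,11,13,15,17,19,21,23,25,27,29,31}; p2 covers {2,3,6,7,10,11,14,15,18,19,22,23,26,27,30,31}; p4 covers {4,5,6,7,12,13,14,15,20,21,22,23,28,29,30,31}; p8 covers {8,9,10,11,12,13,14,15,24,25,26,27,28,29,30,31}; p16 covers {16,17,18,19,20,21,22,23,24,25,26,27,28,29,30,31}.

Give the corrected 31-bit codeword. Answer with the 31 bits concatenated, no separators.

s1 (pos 1,3,5,7,9,11,13,15,17,19,21,23,25,27,29,31): 0⊕0⊕0⊕0⊕1⊕0⊕0⊕1⊕1⊕1⊕0⊕0⊕0⊕1⊕0⊕0 = 1
s2 (pos 2,3,6,7,10,11,14,15,18,19,22,23,26,27,30,31): 0⊕0⊕0⊕0⊕1⊕0⊕0⊕1⊕1⊕1⊕0⊕0⊕1⊕1⊕0⊕0 = 0
s4 (pos 4,5,6,7,12,13,14,15,20,21,22,23,28,29,30,31): 1⊕0⊕0⊕0⊕0⊕0⊕0⊕1⊕1⊕0⊕0⊕0⊕1⊕0⊕0⊕0 = 0
s8 (pos 8,9,10,11,12,13,14,15,24,25,26,27,28,29,30,31): 0⊕1⊕1⊕0⊕0⊕0⊕0⊕1⊕1⊕0⊕1⊕1⊕1⊕0⊕0⊕0 = 1
s16 (pos 16,17,18,19,20,21,22,23,24,25,26,27,28,29,30,31): 1⊕1⊕1⊕1⊕1⊕0⊕0⊕0⊕1⊕0⊕1⊕1⊕1⊕0⊕0⊕0 = 1
Syndrome s16…s1 = 11001 → error at position 25.
Flip position 25: 0001000011000011111100010111000 → 0001000011000011111100011111000

0001000011000011111100011111000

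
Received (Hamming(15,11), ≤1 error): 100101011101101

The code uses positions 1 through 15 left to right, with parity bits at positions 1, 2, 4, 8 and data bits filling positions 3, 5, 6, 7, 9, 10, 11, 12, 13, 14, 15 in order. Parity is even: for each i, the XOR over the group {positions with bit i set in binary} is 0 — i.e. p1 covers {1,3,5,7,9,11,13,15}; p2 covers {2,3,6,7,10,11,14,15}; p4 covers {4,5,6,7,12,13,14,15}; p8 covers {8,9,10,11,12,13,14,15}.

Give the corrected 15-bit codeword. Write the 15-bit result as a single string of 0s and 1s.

s1 (pos 1,3,5,7,9,11,13,15): 1⊕0⊕0⊕0⊕1⊕0⊕1⊕1 = 0
s2 (pos 2,3,6,7,10,11,14,15): 0⊕0⊕1⊕0⊕1⊕0⊕0⊕1 = 1
s4 (pos 4,5,6,7,12,13,14,15): 1⊕0⊕1⊕0⊕1⊕1⊕0⊕1 = 1
s8 (pos 8,9,10,11,12,13,14,15): 1⊕1⊕1⊕0⊕1⊕1⊕0⊕1 = 0
Syndrome s8…s1 = 0110 → error at position 6.
Flip position 6: 100101011101101 → 100100011101101

100100011101101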